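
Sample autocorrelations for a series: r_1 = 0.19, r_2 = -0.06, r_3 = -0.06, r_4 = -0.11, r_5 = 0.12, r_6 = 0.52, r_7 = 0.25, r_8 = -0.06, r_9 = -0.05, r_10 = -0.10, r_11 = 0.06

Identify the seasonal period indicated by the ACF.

6

The largest autocorrelation is r_6 = 0.52; the remaining lags stay at or below 0.25.
The dominant spike at lag 6 indicates a seasonal period of 6.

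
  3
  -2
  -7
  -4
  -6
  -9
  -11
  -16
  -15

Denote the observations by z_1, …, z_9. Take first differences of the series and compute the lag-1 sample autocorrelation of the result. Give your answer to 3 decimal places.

First differences Δz: -5, -5, 3, -2, -3, -2, -5, 1
Mean of differences = -2.2500
Numerator Σ(Δz_t−Δz̄)(Δz_{t+1}−Δz̄) = -15.5625
Denominator Σ(Δz_t−Δz̄)² = 61.5000
r_1(Δz) = -15.5625 / 61.5000 = -0.253

-0.253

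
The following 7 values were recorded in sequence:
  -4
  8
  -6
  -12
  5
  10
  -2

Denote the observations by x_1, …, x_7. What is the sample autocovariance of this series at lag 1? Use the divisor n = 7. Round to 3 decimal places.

Mean x̄ = (-4 + 8 − 6 − 12 + 5 + 10 − 2)/7 = -0.1429
Σ_{t=1}^{6}(x_t−x̄)(x_{t+1}−x̄) = -37.3061
γ_1 = -37.3061 / 7 = -5.329

-5.329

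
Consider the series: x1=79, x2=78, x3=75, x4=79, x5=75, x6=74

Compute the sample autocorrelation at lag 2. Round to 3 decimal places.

-0.167

Mean x̄ = (79 + 78 + 75 + 79 + 75 + 74)/6 = 76.6667
Deviations from mean: 2.3333, 1.3333, -1.6667, 2.3333, -1.6667, -2.6667
Σ(x_t−x̄)(x_{t+2}−x̄) = (-3.8889) + (3.1111) + (2.7778) + (-6.2222) = -4.2222
Denominator Σ(x_t−x̄)² = 25.3333
r_2 = -4.2222 / 25.3333 = -0.167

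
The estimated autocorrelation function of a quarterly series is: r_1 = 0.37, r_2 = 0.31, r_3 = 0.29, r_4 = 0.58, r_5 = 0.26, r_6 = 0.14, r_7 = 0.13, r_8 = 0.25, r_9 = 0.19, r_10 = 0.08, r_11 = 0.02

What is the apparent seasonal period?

4

The largest autocorrelation is r_4 = 0.58; the remaining lags stay at or below 0.37. The elevated value at lag 1 (0.37), dropping to 0.31 at lag 2, reflects decaying short-term dependence rather than seasonality.
The dominant spike at lag 4 indicates a seasonal period of 4.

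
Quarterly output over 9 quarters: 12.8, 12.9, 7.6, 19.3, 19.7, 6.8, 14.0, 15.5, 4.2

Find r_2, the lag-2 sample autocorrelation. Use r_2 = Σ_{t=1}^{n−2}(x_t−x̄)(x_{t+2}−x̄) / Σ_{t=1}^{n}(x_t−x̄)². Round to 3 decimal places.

-0.390

Mean x̄ = (12.8 + 12.9 + 7.6 + 19.3 + 19.7 + 6.8 + 14.0 + 15.5 + 4.2)/9 = 12.5333
Σ(x_t−x̄)(x_{t+2}−x̄) = (-1.3156) + (2.4811) + (-35.3556) + (-38.7956) + (10.5111) + (-17.0089) + (-12.2222) = -91.7056
Denominator Σ(x_t−x̄)² = 234.9600
r_2 = -91.7056 / 234.9600 = -0.390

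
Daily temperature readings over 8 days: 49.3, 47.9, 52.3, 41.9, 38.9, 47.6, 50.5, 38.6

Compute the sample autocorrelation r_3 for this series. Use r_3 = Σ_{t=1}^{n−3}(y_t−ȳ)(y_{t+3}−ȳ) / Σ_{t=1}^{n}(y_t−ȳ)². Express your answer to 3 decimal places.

0.079

Mean ȳ = (49.3 + 47.9 + 52.3 + 41.9 + 38.9 + 47.6 + 50.5 + 38.6)/8 = 45.8750
Deviations from mean: 3.4250, 2.0250, 6.4250, -3.9750, -6.9750, 1.7250, 4.6250, -7.2750
Σ(y_t−ȳ)(y_{t+3}−ȳ) = (-13.6144) + (-14.1244) + (11.0831) + (-18.3844) + (50.7431) = 15.7031
Denominator Σ(y_t−ȳ)² = 198.8550
r_3 = 15.7031 / 198.8550 = 0.079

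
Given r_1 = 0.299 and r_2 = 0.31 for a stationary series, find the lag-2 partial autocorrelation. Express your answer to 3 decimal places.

0.242

φ_{22} = (r_2 − r_1²) / (1 − r_1²)
r_1² = (0.299)² = 0.089401
Numerator = 0.31 − 0.0894 = 0.2206; denominator = 1 − 0.0894 = 0.9106
φ_{22} = 0.2206 / 0.9106 = 0.242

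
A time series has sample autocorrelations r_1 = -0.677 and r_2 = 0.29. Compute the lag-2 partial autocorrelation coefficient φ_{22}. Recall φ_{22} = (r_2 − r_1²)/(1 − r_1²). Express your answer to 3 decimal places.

φ_{22} = (r_2 − r_1²) / (1 − r_1²)
r_1² = (-0.677)² = 0.458329
Numerator = 0.29 − 0.4583 = -0.1683; denominator = 1 − 0.4583 = 0.5417
φ_{22} = -0.1683 / 0.5417 = -0.311

-0.311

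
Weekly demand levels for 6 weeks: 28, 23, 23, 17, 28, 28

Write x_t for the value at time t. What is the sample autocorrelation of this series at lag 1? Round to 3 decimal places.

Mean x̄ = (28 + 23 + 23 + 17 + 28 + 28)/6 = 24.5000
Deviations from mean: 3.5000, -1.5000, -1.5000, -7.5000, 3.5000, 3.5000
Σ(x_t−x̄)(x_{t+1}−x̄) = (-5.2500) + (2.2500) + (11.2500) + (-26.2500) + (12.2500) = -5.7500
Denominator Σ(x_t−x̄)² = 97.5000
r_1 = -5.7500 / 97.5000 = -0.059

-0.059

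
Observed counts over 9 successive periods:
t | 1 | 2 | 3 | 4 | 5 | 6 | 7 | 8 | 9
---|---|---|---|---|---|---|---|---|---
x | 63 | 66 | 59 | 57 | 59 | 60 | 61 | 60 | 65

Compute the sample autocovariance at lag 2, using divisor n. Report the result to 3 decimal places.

-1.558

Mean x̄ = (63 + 66 + 59 + 57 + 59 + 60 + 61 + 60 + 65)/9 = 61.1111
Σ_{t=1}^{7}(x_t−x̄)(x_{t+2}−x̄) = -14.0247
γ_2 = -14.0247 / 9 = -1.558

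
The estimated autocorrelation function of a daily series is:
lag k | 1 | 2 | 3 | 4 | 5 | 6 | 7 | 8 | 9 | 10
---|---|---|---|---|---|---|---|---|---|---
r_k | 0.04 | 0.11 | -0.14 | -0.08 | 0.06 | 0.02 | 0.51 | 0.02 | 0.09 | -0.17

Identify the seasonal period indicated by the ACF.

7

The largest autocorrelation is r_7 = 0.51; the remaining lags stay at or below 0.11.
The dominant spike at lag 7 indicates a seasonal period of 7.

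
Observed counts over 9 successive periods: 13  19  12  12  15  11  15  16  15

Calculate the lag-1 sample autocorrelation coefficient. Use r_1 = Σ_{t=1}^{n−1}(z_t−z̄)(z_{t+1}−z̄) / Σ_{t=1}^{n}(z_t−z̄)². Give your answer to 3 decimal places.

Mean z̄ = (13 + 19 + 12 + 12 + 15 + 11 + 15 + 16 + 15)/9 = 14.2222
Numerator Σ_{t=1}^{8}(z_t−z̄)(z_{t+1}−z̄) = -15.4938
Denominator Σ(z_t−z̄)² = 49.5556
r_1 = -15.4938 / 49.5556 = -0.313

-0.313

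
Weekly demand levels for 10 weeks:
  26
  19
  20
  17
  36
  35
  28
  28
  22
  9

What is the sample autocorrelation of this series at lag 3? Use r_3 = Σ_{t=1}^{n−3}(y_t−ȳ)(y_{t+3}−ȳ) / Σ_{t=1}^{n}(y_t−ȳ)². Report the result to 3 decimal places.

-0.290

Mean ȳ = (26 + 19 + 20 + 17 + 36 + 35 + 28 + 28 + 22 + 9)/10 = 24.0000
Σ(y_t−ȳ)(y_{t+3}−ȳ) = (-14.0000) + (-60.0000) + (-44.0000) + (-28.0000) + (48.0000) + (-22.0000) + (-60.0000) = -180.0000
Denominator Σ(y_t−ȳ)² = 620.0000
r_3 = -180.0000 / 620.0000 = -0.290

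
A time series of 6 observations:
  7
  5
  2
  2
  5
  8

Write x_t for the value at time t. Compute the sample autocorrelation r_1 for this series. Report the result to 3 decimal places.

Mean x̄ = (7 + 5 + 2 + 2 + 5 + 8)/6 = 4.8333
Σ(x_t−x̄)(x_{t+1}−x̄) = (0.3611) + (-0.4722) + (8.0278) + (-0.4722) + (0.5278) = 7.9722
Denominator Σ(x_t−x̄)² = 30.8333
r_1 = 7.9722 / 30.8333 = 0.259

0.259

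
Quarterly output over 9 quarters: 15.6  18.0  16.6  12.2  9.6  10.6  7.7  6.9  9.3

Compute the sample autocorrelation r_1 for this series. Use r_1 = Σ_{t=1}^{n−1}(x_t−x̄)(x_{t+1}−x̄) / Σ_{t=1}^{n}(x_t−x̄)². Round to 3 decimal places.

0.729

Mean x̄ = (15.6 + 18.0 + 16.6 + 12.2 + 9.6 + 10.6 + 7.7 + 6.9 + 9.3)/9 = 11.8333
Numerator Σ_{t=1}^{8}(x_t−x̄)(x_{t+1}−x̄) = 94.2922
Denominator Σ(x_t−x̄)² = 129.4200
r_1 = 94.2922 / 129.4200 = 0.729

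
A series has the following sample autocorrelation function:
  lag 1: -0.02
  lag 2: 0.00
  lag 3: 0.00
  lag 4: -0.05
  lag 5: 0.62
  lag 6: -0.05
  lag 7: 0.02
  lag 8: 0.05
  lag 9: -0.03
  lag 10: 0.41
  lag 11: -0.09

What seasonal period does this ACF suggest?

The largest autocorrelation is r_5 = 0.62, with a weaker echo at lag 10 (0.41); the remaining lags stay at or below 0.05.
The dominant spike at lag 5 indicates a seasonal period of 5.

5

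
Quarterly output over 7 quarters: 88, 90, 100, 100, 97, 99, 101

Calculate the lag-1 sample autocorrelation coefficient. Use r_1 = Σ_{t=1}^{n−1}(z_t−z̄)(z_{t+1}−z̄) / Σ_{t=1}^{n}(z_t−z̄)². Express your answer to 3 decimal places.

0.358

Mean z̄ = (88 + 90 + 100 + 100 + 97 + 99 + 101)/7 = 96.4286
Deviations from mean: -8.4286, -6.4286, 3.5714, 3.5714, 0.5714, 2.5714, 4.5714
Numerator Σ_{t=1}^{6}(z_t−z̄)(z_{t+1}−z̄) = 59.2449
Denominator Σ(z_t−z̄)² = 165.7143
r_1 = 59.2449 / 165.7143 = 0.358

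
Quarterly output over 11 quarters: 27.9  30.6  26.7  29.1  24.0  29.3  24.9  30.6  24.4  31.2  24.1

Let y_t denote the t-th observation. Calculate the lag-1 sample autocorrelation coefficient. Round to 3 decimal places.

Mean ȳ = (27.9 + 30.6 + 26.7 + 29.1 + 24.0 + 29.3 + 24.9 + 30.6 + 24.4 + 31.2 + 24.1)/11 = 27.5273
Numerator Σ_{t=1}^{10}(y_t−ȳ)(y_{t+1}−ȳ) = -60.9107
Denominator Σ(y_t−ȳ)² = 79.6818
r_1 = -60.9107 / 79.6818 = -0.764

-0.764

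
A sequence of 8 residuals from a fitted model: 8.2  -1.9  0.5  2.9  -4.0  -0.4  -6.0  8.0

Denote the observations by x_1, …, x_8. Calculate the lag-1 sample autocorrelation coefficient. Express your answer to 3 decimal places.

Mean x̄ = (8.2 − 1.9 + 0.5 + 2.9 − 4.0 − 0.4 − 6.0 + 8.0)/8 = 0.9125
Σ(x_t−x̄)(x_{t+1}−x̄) = (-20.4961) + (1.1602) + (-0.8198) + (-9.7636) + (6.4477) + (9.0727) + (-48.9923) = -63.3914
Denominator Σ(x_t−x̄)² = 189.0088
r_1 = -63.3914 / 189.0088 = -0.335

-0.335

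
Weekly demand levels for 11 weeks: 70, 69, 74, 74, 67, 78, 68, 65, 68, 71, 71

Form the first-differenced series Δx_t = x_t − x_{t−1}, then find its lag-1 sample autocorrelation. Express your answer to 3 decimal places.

-0.502

First differences Δx: -1, 5, 0, -7, 11, -10, -3, 3, 3, 0
Mean of differences = 0.1000
Numerator Σ(Δx_t−Δx̄)(Δx_{t+1}−Δx̄) = -162.2100
Denominator Σ(Δx_t−Δx̄)² = 322.9000
r_1(Δx) = -162.2100 / 322.9000 = -0.502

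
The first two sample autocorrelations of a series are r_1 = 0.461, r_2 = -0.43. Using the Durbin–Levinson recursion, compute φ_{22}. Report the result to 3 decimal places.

-0.816

φ_{22} = (r_2 − r_1²) / (1 − r_1²)
r_1² = (0.461)² = 0.212521
Numerator = -0.43 − 0.2125 = -0.6425; denominator = 1 − 0.2125 = 0.7875
φ_{22} = -0.6425 / 0.7875 = -0.816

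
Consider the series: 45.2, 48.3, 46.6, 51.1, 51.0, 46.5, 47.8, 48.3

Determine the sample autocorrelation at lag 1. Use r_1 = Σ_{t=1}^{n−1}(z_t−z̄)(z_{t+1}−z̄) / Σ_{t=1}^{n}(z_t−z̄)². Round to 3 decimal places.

Mean z̄ = (45.2 + 48.3 + 46.6 + 51.1 + 51.0 + 46.5 + 47.8 + 48.3)/8 = 48.1000
Numerator Σ_{t=1}^{7}(z_t−z̄)(z_{t+1}−z̄) = -0.9000
Denominator Σ(z_t−z̄)² = 30.8000
r_1 = -0.9000 / 30.8000 = -0.029

-0.029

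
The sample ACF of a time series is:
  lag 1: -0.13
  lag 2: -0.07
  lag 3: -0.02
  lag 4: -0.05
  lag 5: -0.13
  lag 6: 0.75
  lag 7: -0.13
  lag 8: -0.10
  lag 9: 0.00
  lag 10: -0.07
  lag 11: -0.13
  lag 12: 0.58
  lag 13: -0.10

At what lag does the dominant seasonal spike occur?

6

The largest autocorrelation is r_6 = 0.75, with a weaker echo at lag 12 (0.58); the remaining lags stay at or below 0.00.
The dominant spike at lag 6 indicates a seasonal period of 6.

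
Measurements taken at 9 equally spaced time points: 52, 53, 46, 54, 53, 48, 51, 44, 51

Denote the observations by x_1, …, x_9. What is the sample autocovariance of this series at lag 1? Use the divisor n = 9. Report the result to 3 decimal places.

-3.314

Mean x̄ = (52 + 53 + 46 + 54 + 53 + 48 + 51 + 44 + 51)/9 = 50.2222
Σ_{t=1}^{8}(x_t−x̄)(x_{t+1}−x̄) = -29.8272
γ_1 = -29.8272 / 9 = -3.314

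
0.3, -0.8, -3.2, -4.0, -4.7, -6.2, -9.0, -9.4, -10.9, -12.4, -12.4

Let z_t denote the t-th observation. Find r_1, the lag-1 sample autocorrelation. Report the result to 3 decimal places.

Mean z̄ = (0.3 − 0.8 − 3.2 − 4.0 − 4.7 − 6.2 − 9.0 − 9.4 − 10.9 − 12.4 − 12.4)/11 = -6.6091
Numerator Σ_{t=1}^{10}(z_t−z̄)(z_{t+1}−z̄) = 150.6490
Denominator Σ(z_t−z̄)² = 202.7091
r_1 = 150.6490 / 202.7091 = 0.743

0.743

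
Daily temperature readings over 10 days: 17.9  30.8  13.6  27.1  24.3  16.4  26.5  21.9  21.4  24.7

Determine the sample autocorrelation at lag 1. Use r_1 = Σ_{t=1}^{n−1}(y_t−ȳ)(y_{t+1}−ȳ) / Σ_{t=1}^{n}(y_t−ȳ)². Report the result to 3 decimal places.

Mean ȳ = (17.9 + 30.8 + 13.6 + 27.1 + 24.3 + 16.4 + 26.5 + 21.9 + 21.4 + 24.7)/10 = 22.4600
Numerator Σ_{t=1}^{9}(y_t−ȳ)(y_{t+1}−ȳ) = -184.1716
Denominator Σ(y_t−ȳ)² = 253.2640
r_1 = -184.1716 / 253.2640 = -0.727

-0.727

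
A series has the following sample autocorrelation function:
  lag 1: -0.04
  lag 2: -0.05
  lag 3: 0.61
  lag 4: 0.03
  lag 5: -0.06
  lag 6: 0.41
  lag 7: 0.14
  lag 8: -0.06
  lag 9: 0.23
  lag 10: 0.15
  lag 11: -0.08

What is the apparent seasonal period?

The largest autocorrelation is r_3 = 0.61, with weaker echoes at lags 6 (0.41) and 9 (0.23); the remaining lags stay at or below 0.15.
The dominant spike at lag 3 indicates a seasonal period of 3.

3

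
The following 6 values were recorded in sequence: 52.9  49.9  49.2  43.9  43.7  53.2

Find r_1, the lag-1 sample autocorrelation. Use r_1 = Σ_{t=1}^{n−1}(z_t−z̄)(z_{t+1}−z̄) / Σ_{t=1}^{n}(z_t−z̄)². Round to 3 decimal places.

Mean z̄ = (52.9 + 49.9 + 49.2 + 43.9 + 43.7 + 53.2)/6 = 48.8000
Deviations from mean: 4.1000, 1.1000, 0.4000, -4.9000, -5.1000, 4.4000
Numerator Σ_{t=1}^{5}(z_t−z̄)(z_{t+1}−z̄) = 5.5400
Denominator Σ(z_t−z̄)² = 87.5600
r_1 = 5.5400 / 87.5600 = 0.063

0.063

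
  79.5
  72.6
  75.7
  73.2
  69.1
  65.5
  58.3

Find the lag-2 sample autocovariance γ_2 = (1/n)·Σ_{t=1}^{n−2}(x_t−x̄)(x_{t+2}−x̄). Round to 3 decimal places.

Mean x̄ = (79.5 + 72.6 + 75.7 + 73.2 + 69.1 + 65.5 + 58.3)/7 = 70.5571
Σ_{t=1}^{5}(x_t−x̄)(x_{t+2}−x̄) = 48.3920
γ_2 = 48.3920 / 7 = 6.913

6.913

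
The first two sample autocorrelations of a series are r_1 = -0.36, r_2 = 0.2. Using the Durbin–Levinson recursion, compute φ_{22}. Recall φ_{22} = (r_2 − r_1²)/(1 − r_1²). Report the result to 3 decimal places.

0.081

φ_{22} = (r_2 − r_1²) / (1 − r_1²)
r_1² = (-0.36)² = 0.1296
Numerator = 0.2 − 0.1296 = 0.0704; denominator = 1 − 0.1296 = 0.8704
φ_{22} = 0.0704 / 0.8704 = 0.081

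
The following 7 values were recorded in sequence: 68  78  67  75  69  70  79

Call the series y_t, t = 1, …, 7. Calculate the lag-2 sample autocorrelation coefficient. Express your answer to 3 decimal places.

Mean ȳ = (68 + 78 + 67 + 75 + 69 + 70 + 79)/7 = 72.2857
Deviations from mean: -4.2857, 5.7143, -5.2857, 2.7143, -3.2857, -2.2857, 6.7143
Σ(y_t−ȳ)(y_{t+2}−ȳ) = (22.6531) + (15.5102) + (17.3673) + (-6.2041) + (-22.0612) = 27.2653
Denominator Σ(y_t−ȳ)² = 147.4286
r_2 = 27.2653 / 147.4286 = 0.185

0.185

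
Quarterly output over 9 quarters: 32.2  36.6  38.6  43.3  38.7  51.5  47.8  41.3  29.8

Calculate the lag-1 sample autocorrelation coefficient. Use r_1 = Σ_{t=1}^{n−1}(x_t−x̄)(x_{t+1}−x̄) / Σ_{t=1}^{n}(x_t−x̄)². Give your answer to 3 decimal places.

0.245

Mean x̄ = (32.2 + 36.6 + 38.6 + 43.3 + 38.7 + 51.5 + 47.8 + 41.3 + 29.8)/9 = 39.9778
Numerator Σ_{t=1}^{8}(x_t−x̄)(x_{t+1}−x̄) = 94.3951
Denominator Σ(x_t−x̄)² = 385.7556
r_1 = 94.3951 / 385.7556 = 0.245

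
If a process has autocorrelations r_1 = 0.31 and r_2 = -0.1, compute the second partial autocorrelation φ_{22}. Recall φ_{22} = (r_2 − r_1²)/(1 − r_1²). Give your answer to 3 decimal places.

φ_{22} = (r_2 − r_1²) / (1 − r_1²)
r_1² = (0.31)² = 0.0961
Numerator = -0.1 − 0.0961 = -0.1961; denominator = 1 − 0.0961 = 0.9039
φ_{22} = -0.1961 / 0.9039 = -0.217

-0.217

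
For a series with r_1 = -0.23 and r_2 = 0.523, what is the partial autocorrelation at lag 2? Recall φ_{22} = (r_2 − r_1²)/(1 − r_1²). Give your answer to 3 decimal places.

φ_{22} = (r_2 − r_1²) / (1 − r_1²)
r_1² = (-0.23)² = 0.0529
Numerator = 0.523 − 0.0529 = 0.4701; denominator = 1 − 0.0529 = 0.9471
φ_{22} = 0.4701 / 0.9471 = 0.496

0.496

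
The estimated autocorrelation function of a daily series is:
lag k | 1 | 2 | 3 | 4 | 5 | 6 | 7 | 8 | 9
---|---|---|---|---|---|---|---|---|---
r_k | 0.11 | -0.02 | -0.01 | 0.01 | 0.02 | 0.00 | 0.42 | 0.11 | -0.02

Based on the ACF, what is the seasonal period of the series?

The largest autocorrelation is r_7 = 0.42; the remaining lags stay at or below 0.11.
The dominant spike at lag 7 indicates a seasonal period of 7.

7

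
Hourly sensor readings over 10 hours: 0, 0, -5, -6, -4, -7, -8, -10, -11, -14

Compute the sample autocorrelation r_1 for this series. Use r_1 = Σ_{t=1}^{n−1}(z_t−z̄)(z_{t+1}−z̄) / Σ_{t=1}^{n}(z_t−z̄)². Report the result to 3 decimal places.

Mean z̄ = (0 + 0 − 5 − 6 − 4 − 7 − 8 − 10 − 11 − 14)/10 = -6.5000
Numerator Σ_{t=1}^{9}(z_t−z̄)(z_{t+1}−z̄) = 108.2500
Denominator Σ(z_t−z̄)² = 184.5000
r_1 = 108.2500 / 184.5000 = 0.587

0.587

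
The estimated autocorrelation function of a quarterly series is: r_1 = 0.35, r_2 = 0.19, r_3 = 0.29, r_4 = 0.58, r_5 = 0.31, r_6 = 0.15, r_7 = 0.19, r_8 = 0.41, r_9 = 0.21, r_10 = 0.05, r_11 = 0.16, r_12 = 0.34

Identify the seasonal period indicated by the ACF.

4

The largest autocorrelation is r_4 = 0.58, with a weaker echo at lag 8 (0.41); the remaining lags stay at or below 0.35. The elevated value at lag 1 (0.35), dropping to 0.19 at lag 2, reflects decaying short-term dependence rather than seasonality.
The dominant spike at lag 4 indicates a seasonal period of 4.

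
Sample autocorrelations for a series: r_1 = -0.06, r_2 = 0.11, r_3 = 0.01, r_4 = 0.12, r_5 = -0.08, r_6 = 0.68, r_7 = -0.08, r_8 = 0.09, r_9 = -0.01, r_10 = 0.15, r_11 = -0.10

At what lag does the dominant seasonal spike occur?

The largest autocorrelation is r_6 = 0.68; the remaining lags stay at or below 0.15.
The dominant spike at lag 6 indicates a seasonal period of 6.

6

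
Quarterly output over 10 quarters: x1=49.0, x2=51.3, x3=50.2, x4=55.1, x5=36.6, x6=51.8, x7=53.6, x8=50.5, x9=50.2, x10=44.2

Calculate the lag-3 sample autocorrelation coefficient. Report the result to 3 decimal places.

-0.138

Mean x̄ = (49.0 + 51.3 + 50.2 + 55.1 + 36.6 + 51.8 + 53.6 + 50.5 + 50.2 + 44.2)/10 = 49.2500
Σ(x_t−x̄)(x_{t+3}−x̄) = (-1.4625) + (-25.9325) + (2.4225) + (25.4475) + (-15.8125) + (2.4225) + (-21.9675) = -34.8825
Denominator Σ(x_t−x̄)² = 252.8050
r_3 = -34.8825 / 252.8050 = -0.138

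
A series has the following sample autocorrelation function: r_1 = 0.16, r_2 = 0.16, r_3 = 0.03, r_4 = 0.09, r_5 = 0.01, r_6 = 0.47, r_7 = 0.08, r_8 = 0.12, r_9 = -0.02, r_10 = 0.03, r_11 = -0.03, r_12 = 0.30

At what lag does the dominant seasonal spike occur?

6

The largest autocorrelation is r_6 = 0.47, with a weaker echo at lag 12 (0.30); the remaining lags stay at or below 0.16.
The dominant spike at lag 6 indicates a seasonal period of 6.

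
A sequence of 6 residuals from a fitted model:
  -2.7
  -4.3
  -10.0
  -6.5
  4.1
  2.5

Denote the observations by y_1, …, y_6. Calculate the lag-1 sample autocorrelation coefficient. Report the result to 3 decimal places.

Mean ȳ = (-2.7 − 4.3 − 10.0 − 6.5 + 4.1 + 2.5)/6 = -2.8167
Deviations from mean: 0.1167, -1.4833, -7.1833, -3.6833, 6.9167, 5.3167
Numerator Σ_{t=1}^{5}(y_t−ȳ)(y_{t+1}−ȳ) = 48.2381
Denominator Σ(y_t−ȳ)² = 143.4883
r_1 = 48.2381 / 143.4883 = 0.336

0.336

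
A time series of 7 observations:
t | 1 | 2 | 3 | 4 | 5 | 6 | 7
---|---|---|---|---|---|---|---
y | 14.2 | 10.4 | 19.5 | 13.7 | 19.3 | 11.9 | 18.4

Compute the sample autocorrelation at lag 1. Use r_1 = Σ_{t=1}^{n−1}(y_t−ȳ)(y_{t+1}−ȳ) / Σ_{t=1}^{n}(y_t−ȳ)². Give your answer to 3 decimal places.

Mean ȳ = (14.2 + 10.4 + 19.5 + 13.7 + 19.3 + 11.9 + 18.4)/7 = 15.3429
Numerator Σ_{t=1}^{6}(y_t−ȳ)(y_{t+1}−ȳ) = -52.3790
Denominator Σ(y_t−ȳ)² = 82.5771
r_1 = -52.3790 / 82.5771 = -0.634

-0.634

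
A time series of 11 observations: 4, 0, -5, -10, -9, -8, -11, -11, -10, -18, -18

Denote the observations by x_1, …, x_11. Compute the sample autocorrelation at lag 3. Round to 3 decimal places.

Mean x̄ = (4 + 0 − 5 − 10 − 9 − 8 − 11 − 11 − 10 − 18 − 18)/11 = -8.7273
Numerator Σ_{t=1}^{8}(x_t−x̄)(x_{t+3}−x̄) = 28.8678
Denominator Σ(x_t−x̄)² = 438.1818
r_3 = 28.8678 / 438.1818 = 0.066

0.066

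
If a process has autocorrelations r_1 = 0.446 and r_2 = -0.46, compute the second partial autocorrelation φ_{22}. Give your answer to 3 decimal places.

-0.823

φ_{22} = (r_2 − r_1²) / (1 − r_1²)
r_1² = (0.446)² = 0.198916
Numerator = -0.46 − 0.1989 = -0.6589; denominator = 1 − 0.1989 = 0.8011
φ_{22} = -0.6589 / 0.8011 = -0.823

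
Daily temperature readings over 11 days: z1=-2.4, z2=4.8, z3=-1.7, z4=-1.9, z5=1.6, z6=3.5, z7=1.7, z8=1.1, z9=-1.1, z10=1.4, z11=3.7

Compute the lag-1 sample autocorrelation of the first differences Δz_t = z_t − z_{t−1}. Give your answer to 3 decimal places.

First differences Δz: 7.2, -6.5, -0.2, 3.5, 1.9, -1.8, -0.6, -2.2, 2.5, 2.3
Mean of differences = 0.6100
Numerator Σ(Δz_t−Δz̄)(Δz_{t+1}−Δz̄) = -38.6181
Denominator Σ(Δz_t−Δz̄)² = 126.2490
r_1(Δz) = -38.6181 / 126.2490 = -0.306

-0.306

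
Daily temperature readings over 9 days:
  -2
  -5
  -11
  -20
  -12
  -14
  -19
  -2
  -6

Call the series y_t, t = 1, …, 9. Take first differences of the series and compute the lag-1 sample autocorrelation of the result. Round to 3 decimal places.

-0.302

First differences Δy: -3, -6, -9, 8, -2, -5, 17, -4
Mean of differences = -0.5000
Numerator Σ(Δy_t−Δȳ)(Δy_{t+1}−Δȳ) = -157.7500
Denominator Σ(Δy_t−Δȳ)² = 522.0000
r_1(Δy) = -157.7500 / 522.0000 = -0.302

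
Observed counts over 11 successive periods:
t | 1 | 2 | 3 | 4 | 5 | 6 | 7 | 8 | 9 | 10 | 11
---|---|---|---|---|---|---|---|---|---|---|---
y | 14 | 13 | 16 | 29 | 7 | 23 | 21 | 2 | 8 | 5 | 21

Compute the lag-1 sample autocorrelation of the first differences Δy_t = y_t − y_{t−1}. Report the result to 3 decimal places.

First differences Δy: -1, 3, 13, -22, 16, -2, -19, 6, -3, 16
Mean of differences = 0.7000
Numerator Σ(Δy_t−Δȳ)(Δy_{t+1}−Δȳ) = -770.8900
Denominator Σ(Δy_t−Δȳ)² = 1580.1000
r_1(Δy) = -770.8900 / 1580.1000 = -0.488

-0.488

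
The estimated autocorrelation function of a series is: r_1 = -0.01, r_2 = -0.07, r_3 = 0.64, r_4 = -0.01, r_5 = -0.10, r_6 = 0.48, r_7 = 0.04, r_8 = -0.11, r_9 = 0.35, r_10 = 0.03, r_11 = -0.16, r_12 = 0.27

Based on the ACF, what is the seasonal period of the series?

The largest autocorrelation is r_3 = 0.64, with weaker echoes at lags 6 (0.48), 9 (0.35) and 12 (0.27); the remaining lags stay at or below 0.04.
The dominant spike at lag 3 indicates a seasonal period of 3.

3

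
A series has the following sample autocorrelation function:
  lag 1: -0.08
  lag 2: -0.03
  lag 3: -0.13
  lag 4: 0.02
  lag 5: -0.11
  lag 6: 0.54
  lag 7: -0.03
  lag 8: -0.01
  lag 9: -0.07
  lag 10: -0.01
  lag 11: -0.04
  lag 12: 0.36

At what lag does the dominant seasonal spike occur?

The largest autocorrelation is r_6 = 0.54, with a weaker echo at lag 12 (0.36); the remaining lags stay at or below 0.02.
The dominant spike at lag 6 indicates a seasonal period of 6.

6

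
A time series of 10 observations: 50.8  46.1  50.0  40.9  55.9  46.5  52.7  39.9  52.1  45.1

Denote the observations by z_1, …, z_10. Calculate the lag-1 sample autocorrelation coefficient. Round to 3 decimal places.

Mean z̄ = (50.8 + 46.1 + 50.0 + 40.9 + 55.9 + 46.5 + 52.7 + 39.9 + 52.1 + 45.1)/10 = 48.0000
Numerator Σ_{t=1}^{9}(z_t−z̄)(z_{t+1}−z̄) = -181.4800
Denominator Σ(z_t−z̄)² = 243.4400
r_1 = -181.4800 / 243.4400 = -0.745

-0.745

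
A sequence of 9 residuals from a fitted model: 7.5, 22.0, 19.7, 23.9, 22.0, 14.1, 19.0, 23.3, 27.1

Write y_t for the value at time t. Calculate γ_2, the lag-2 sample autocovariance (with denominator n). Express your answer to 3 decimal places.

-4.542

Mean ȳ = (7.5 + 22.0 + 19.7 + 23.9 + 22.0 + 14.1 + 19.0 + 23.3 + 27.1)/9 = 19.8444
Σ_{t=1}^{7}(y_t−ȳ)(y_{t+2}−ȳ) = -40.8806
γ_2 = -40.8806 / 9 = -4.542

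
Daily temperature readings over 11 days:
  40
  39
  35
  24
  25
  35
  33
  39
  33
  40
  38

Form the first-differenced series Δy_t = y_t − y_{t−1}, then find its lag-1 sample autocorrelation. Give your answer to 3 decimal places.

-0.209

First differences Δy: -1, -4, -11, 1, 10, -2, 6, -6, 7, -2
Mean of differences = -0.2000
Numerator Σ(Δy_t−Δȳ)(Δy_{t+1}−Δȳ) = -76.8400
Denominator Σ(Δy_t−Δȳ)² = 367.6000
r_1(Δy) = -76.8400 / 367.6000 = -0.209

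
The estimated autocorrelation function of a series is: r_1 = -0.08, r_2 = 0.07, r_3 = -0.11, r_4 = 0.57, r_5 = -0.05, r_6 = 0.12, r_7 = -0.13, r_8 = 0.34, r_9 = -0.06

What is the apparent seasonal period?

4

The largest autocorrelation is r_4 = 0.57, with a weaker echo at lag 8 (0.34); the remaining lags stay at or below 0.12.
The dominant spike at lag 4 indicates a seasonal period of 4.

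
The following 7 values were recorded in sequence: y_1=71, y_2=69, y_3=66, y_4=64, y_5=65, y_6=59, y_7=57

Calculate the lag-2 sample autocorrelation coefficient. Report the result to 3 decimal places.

Mean ȳ = (71 + 69 + 66 + 64 + 65 + 59 + 57)/7 = 64.4286
Σ(y_t−ȳ)(y_{t+2}−ȳ) = (10.3265) + (-1.9592) + (0.8980) + (2.3265) + (-4.2449) = 7.3469
Denominator Σ(y_t−ȳ)² = 151.7143
r_2 = 7.3469 / 151.7143 = 0.048

0.048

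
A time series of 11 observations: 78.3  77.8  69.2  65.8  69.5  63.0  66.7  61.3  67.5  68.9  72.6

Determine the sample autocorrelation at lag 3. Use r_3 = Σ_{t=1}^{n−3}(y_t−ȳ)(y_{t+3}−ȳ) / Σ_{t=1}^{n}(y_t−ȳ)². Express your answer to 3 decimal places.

Mean ȳ = (78.3 + 77.8 + 69.2 + 65.8 + 69.5 + 63.0 + 66.7 + 61.3 + 67.5 + 68.9 + 72.6)/11 = 69.1455
Numerator Σ_{t=1}^{8}(y_t−ȳ)(y_{t+3}−ȳ) = -38.8835
Denominator Σ(y_t−ȳ)² = 290.0273
r_3 = -38.8835 / 290.0273 = -0.134

-0.134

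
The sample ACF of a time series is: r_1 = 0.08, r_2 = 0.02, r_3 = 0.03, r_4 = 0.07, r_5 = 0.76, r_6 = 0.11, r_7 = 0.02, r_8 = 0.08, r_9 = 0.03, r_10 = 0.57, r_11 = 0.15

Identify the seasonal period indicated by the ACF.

The largest autocorrelation is r_5 = 0.76, with a weaker echo at lag 10 (0.57); the remaining lags stay at or below 0.15.
The dominant spike at lag 5 indicates a seasonal period of 5.

5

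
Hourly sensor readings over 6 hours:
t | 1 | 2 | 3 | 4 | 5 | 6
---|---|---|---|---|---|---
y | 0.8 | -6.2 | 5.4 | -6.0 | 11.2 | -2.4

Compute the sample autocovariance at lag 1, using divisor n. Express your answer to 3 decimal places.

Mean ȳ = (0.8 − 6.2 + 5.4 − 6.0 + 11.2 − 2.4)/6 = 0.4667
Deviations: 0.3333, -6.6667, 4.9333, -6.4667, 10.7333, -2.8667
Σ_{t=1}^{5}(y_t−ȳ)(y_{t+1}−ȳ) = -167.1911
γ_1 = -167.1911 / 6 = -27.865

-27.865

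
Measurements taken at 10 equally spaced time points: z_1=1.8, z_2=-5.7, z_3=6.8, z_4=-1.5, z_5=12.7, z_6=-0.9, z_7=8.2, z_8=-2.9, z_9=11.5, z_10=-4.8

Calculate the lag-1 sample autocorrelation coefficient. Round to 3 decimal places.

-0.693

Mean z̄ = (1.8 − 5.7 + 6.8 − 1.5 + 12.7 − 0.9 + 8.2 − 2.9 + 11.5 − 4.8)/10 = 2.5200
Numerator Σ_{t=1}^{9}(z_t−z̄)(z_{t+1}−z̄) = -286.8244
Denominator Σ(z_t−z̄)² = 413.7560
r_1 = -286.8244 / 413.7560 = -0.693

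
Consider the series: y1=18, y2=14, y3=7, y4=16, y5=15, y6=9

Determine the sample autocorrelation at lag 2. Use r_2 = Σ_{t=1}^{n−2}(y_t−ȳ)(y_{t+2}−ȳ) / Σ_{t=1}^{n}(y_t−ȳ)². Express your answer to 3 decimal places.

-0.557

Mean ȳ = (18 + 14 + 7 + 16 + 15 + 9)/6 = 13.1667
Deviations from mean: 4.8333, 0.8333, -6.1667, 2.8333, 1.8333, -4.1667
Σ(y_t−ȳ)(y_{t+2}−ȳ) = (-29.8056) + (2.3611) + (-11.3056) + (-11.8056) = -50.5556
Denominator Σ(y_t−ȳ)² = 90.8333
r_2 = -50.5556 / 90.8333 = -0.557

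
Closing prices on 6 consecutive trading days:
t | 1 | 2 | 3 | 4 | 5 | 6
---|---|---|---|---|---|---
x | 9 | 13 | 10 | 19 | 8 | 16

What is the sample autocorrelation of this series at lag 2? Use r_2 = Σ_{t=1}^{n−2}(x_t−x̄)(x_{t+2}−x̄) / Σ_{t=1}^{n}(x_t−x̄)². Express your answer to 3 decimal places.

0.492

Mean x̄ = (9 + 13 + 10 + 19 + 8 + 16)/6 = 12.5000
Deviations from mean: -3.5000, 0.5000, -2.5000, 6.5000, -4.5000, 3.5000
Σ(x_t−x̄)(x_{t+2}−x̄) = (8.7500) + (3.2500) + (11.2500) + (22.7500) = 46.0000
Denominator Σ(x_t−x̄)² = 93.5000
r_2 = 46.0000 / 93.5000 = 0.492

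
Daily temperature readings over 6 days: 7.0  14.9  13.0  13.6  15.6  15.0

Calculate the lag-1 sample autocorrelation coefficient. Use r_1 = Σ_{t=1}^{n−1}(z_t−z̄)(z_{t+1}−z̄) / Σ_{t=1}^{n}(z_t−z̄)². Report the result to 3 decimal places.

Mean z̄ = (7.0 + 14.9 + 13.0 + 13.6 + 15.6 + 15.0)/6 = 13.1833
Deviations from mean: -6.1833, 1.7167, -0.1833, 0.4167, 2.4167, 1.8167
Σ(z_t−z̄)(z_{t+1}−z̄) = (-10.6147) + (-0.3147) + (-0.0764) + (1.0069) + (4.3903) = -5.6086
Denominator Σ(z_t−z̄)² = 50.5283
r_1 = -5.6086 / 50.5283 = -0.111

-0.111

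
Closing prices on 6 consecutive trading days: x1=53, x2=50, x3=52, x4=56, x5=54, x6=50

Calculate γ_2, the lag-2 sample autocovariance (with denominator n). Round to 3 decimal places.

-3.083

Mean x̄ = (53 + 50 + 52 + 56 + 54 + 50)/6 = 52.5000
Σ_{t=1}^{4}(x_t−x̄)(x_{t+2}−x̄) = -18.5000
γ_2 = -18.5000 / 6 = -3.083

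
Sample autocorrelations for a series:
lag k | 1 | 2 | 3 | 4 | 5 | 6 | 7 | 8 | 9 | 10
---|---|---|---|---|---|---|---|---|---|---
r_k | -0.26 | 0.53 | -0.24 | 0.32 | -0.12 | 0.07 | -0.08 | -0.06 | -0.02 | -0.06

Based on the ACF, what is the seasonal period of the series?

The largest autocorrelation is r_2 = 0.53, with a weaker echo at lag 4 (0.32); the remaining lags stay at or below 0.07.
The dominant spike at lag 2 indicates a seasonal period of 2.

2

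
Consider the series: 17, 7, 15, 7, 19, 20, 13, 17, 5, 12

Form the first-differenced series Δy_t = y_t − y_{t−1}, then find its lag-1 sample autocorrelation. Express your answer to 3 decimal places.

First differences Δy: -10, 8, -8, 12, 1, -7, 4, -12, 7
Mean of differences = -0.5556
Numerator Σ(Δy_t−Δȳ)(Δy_{t+1}−Δȳ) = -396.4198
Denominator Σ(Δy_t−Δȳ)² = 628.2222
r_1(Δy) = -396.4198 / 628.2222 = -0.631

-0.631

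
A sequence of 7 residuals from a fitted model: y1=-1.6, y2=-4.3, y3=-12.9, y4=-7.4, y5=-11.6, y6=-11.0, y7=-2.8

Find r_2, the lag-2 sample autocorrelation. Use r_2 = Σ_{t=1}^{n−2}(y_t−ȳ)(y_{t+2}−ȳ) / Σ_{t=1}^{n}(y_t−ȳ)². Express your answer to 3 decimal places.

Mean ȳ = (-1.6 − 4.3 − 12.9 − 7.4 − 11.6 − 11.0 − 2.8)/7 = -7.3714
Deviations from mean: 5.7714, 3.0714, -5.5286, -0.0286, -4.2286, -3.6286, 4.5714
Σ(y_t−ȳ)(y_{t+2}−ȳ) = (-31.9078) + (-0.0878) + (23.3780) + (0.1037) + (-19.3306) = -27.8445
Denominator Σ(y_t−ȳ)² = 125.2543
r_2 = -27.8445 / 125.2543 = -0.222

-0.222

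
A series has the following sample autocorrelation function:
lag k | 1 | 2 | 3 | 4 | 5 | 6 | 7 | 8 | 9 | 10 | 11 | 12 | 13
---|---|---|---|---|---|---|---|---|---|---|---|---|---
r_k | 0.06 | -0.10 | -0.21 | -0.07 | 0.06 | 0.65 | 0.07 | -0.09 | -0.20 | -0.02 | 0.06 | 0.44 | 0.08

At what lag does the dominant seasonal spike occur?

6

The largest autocorrelation is r_6 = 0.65, with a weaker echo at lag 12 (0.44); the remaining lags stay at or below 0.08.
The dominant spike at lag 6 indicates a seasonal period of 6.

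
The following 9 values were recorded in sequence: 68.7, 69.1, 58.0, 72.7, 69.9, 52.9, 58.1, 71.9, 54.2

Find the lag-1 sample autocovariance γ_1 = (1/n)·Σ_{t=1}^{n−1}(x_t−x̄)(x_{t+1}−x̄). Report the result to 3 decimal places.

Mean x̄ = (68.7 + 69.1 + 58.0 + 72.7 + 69.9 + 52.9 + 58.1 + 71.9 + 54.2)/9 = 63.9444
Σ_{t=1}^{8}(x_t−x̄)(x_{t+1}−x̄) = -131.2775
γ_1 = -131.2775 / 9 = -14.586

-14.586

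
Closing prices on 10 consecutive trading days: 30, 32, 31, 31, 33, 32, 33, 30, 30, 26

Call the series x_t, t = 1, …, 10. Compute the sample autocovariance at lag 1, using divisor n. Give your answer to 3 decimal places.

0.776

Mean x̄ = (30 + 32 + 31 + 31 + 33 + 32 + 33 + 30 + 30 + 26)/10 = 30.8000
Σ_{t=1}^{9}(x_t−x̄)(x_{t+1}−x̄) = 7.7600
γ_1 = 7.7600 / 10 = 0.776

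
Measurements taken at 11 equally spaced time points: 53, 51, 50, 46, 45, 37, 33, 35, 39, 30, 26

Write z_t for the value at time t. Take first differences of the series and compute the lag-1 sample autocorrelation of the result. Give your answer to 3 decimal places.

-0.096

First differences Δz: -2, -1, -4, -1, -8, -4, 2, 4, -9, -4
Mean of differences = -2.7000
Numerator Σ(Δz_t−Δz̄)(Δz_{t+1}−Δz̄) = -13.9900
Denominator Σ(Δz_t−Δz̄)² = 146.1000
r_1(Δz) = -13.9900 / 146.1000 = -0.096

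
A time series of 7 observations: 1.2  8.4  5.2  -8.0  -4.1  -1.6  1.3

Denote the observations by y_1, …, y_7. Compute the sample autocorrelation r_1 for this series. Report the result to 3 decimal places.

0.269

Mean ȳ = (1.2 + 8.4 + 5.2 − 8.0 − 4.1 − 1.6 + 1.3)/7 = 0.3429
Numerator Σ_{t=1}^{6}(y_t−ȳ)(y_{t+1}−ȳ) = 49.3567
Denominator Σ(y_t−ȳ)² = 183.2771
r_1 = 49.3567 / 183.2771 = 0.269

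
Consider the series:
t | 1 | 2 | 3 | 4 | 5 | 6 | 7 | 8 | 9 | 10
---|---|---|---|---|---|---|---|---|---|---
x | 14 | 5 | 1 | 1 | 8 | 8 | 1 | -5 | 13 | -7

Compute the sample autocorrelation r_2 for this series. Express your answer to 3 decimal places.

Mean x̄ = (14 + 5 + 1 + 1 + 8 + 8 + 1 − 5 + 13 − 7)/10 = 3.9000
Numerator Σ_{t=1}^{8}(x_t−x̄)(x_{t+2}−x̄) = -34.0200
Denominator Σ(x_t−x̄)² = 442.9000
r_2 = -34.0200 / 442.9000 = -0.077

-0.077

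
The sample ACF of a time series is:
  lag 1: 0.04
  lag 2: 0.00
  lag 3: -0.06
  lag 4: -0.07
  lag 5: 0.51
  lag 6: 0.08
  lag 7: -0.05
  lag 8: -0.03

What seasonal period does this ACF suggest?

The largest autocorrelation is r_5 = 0.51; the remaining lags stay at or below 0.08.
The dominant spike at lag 5 indicates a seasonal period of 5.

5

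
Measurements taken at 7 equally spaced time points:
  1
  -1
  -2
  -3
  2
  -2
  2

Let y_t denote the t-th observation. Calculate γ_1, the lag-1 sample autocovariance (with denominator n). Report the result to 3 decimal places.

Mean ȳ = (1 − 1 − 2 − 3 + 2 − 2 + 2)/7 = -0.4286
Σ_{t=1}^{6}(y_t−ȳ)(y_{t+1}−ȳ) = -9.7551
γ_1 = -9.7551 / 7 = -1.394

-1.394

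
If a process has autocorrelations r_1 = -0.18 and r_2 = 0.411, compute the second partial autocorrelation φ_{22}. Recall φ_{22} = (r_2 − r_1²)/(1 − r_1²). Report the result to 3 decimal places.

0.391

φ_{22} = (r_2 − r_1²) / (1 − r_1²)
r_1² = (-0.18)² = 0.0324
Numerator = 0.411 − 0.0324 = 0.3786; denominator = 1 − 0.0324 = 0.9676
φ_{22} = 0.3786 / 0.9676 = 0.391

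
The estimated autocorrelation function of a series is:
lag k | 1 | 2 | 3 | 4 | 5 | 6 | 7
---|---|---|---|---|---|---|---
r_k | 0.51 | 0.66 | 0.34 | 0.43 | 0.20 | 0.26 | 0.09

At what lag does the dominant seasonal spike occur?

2

The largest autocorrelation is r_2 = 0.66; the remaining lags stay at or below 0.51.
The dominant spike at lag 2 indicates a seasonal period of 2.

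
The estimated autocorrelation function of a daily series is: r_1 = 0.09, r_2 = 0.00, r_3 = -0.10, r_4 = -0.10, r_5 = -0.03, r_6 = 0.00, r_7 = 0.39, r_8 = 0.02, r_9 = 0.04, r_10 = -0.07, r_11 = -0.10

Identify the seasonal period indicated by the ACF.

The largest autocorrelation is r_7 = 0.39; the remaining lags stay at or below 0.09.
The dominant spike at lag 7 indicates a seasonal period of 7.

7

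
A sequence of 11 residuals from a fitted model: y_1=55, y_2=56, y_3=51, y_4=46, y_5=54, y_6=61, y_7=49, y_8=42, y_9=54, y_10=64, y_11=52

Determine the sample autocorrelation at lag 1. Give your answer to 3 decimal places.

0.041

Mean ȳ = (55 + 56 + 51 + 46 + 54 + 61 + 49 + 42 + 54 + 64 + 52)/11 = 53.0909
Numerator Σ_{t=1}^{10}(y_t−ȳ)(y_{t+1}−ȳ) = 15.9917
Denominator Σ(y_t−ȳ)² = 390.9091
r_1 = 15.9917 / 390.9091 = 0.041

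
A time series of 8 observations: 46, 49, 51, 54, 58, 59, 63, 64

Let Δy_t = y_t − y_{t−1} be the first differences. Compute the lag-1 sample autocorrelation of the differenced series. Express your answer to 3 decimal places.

-0.681

First differences Δy: 3, 2, 3, 4, 1, 4, 1
Mean of differences = 2.5714
Numerator Σ(Δy_t−Δȳ)(Δy_{t+1}−Δȳ) = -6.6122
Denominator Σ(Δy_t−Δȳ)² = 9.7143
r_1(Δy) = -6.6122 / 9.7143 = -0.681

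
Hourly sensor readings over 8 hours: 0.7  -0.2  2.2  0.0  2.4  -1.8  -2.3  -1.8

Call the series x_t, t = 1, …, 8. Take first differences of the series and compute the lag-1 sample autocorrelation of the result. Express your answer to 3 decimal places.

First differences Δx: -0.9, 2.4, -2.2, 2.4, -4.2, -0.5, 0.5
Mean of differences = -0.3571
Numerator Σ(Δx_t−Δx̄)(Δx_{t+1}−Δx̄) = -21.8276
Denominator Σ(Δx_t−Δx̄)² = 34.4171
r_1(Δx) = -21.8276 / 34.4171 = -0.634

-0.634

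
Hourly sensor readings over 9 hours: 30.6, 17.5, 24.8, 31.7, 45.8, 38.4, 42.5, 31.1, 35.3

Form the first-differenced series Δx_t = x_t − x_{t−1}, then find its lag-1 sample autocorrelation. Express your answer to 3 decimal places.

First differences Δx: -13.1, 7.3, 6.9, 14.1, -7.4, 4.1, -11.4, 4.2
Mean of differences = 0.5875
Numerator Σ(Δx_t−Δx̄)(Δx_{t+1}−Δx̄) = -185.6052
Denominator Σ(Δx_t−Δx̄)² = 687.7288
r_1(Δx) = -185.6052 / 687.7288 = -0.270

-0.270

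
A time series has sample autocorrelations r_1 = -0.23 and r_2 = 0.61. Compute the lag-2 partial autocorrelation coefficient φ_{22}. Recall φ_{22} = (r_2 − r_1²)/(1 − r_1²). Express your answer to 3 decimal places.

φ_{22} = (r_2 − r_1²) / (1 − r_1²)
r_1² = (-0.23)² = 0.0529
Numerator = 0.61 − 0.0529 = 0.5571; denominator = 1 − 0.0529 = 0.9471
φ_{22} = 0.5571 / 0.9471 = 0.588

0.588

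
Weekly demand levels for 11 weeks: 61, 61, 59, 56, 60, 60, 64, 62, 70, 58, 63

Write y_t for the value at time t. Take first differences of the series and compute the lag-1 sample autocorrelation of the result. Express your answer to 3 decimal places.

First differences Δy: 0, -2, -3, 4, 0, 4, -2, 8, -12, 5
Mean of differences = 0.2000
Numerator Σ(Δy_t−Δȳ)(Δy_{t+1}−Δȳ) = -185.4400
Denominator Σ(Δy_t−Δȳ)² = 281.6000
r_1(Δy) = -185.4400 / 281.6000 = -0.659

-0.659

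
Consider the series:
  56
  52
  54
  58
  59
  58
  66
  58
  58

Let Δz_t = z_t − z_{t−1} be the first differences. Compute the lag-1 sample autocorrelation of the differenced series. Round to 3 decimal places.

-0.426

First differences Δz: -4, 2, 4, 1, -1, 8, -8, 0
Mean of differences = 0.2500
Numerator Σ(Δz_t−Δz̄)(Δz_{t+1}−Δz̄) = -70.5625
Denominator Σ(Δz_t−Δz̄)² = 165.5000
r_1(Δz) = -70.5625 / 165.5000 = -0.426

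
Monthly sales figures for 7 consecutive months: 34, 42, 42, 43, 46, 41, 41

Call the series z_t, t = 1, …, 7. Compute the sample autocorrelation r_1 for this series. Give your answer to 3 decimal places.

Mean z̄ = (34 + 42 + 42 + 43 + 46 + 41 + 41)/7 = 41.2857
Deviations from mean: -7.2857, 0.7143, 0.7143, 1.7143, 4.7143, -0.2857, -0.2857
Σ(z_t−z̄)(z_{t+1}−z̄) = (-5.2041) + (0.5102) + (1.2245) + (8.0816) + (-1.3469) + (0.0816) = 3.3469
Denominator Σ(z_t−z̄)² = 79.4286
r_1 = 3.3469 / 79.4286 = 0.042

0.042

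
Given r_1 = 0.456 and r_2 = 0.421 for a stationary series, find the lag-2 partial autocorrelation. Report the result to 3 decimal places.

φ_{22} = (r_2 − r_1²) / (1 − r_1²)
r_1² = (0.456)² = 0.207936
Numerator = 0.421 − 0.2079 = 0.2131; denominator = 1 − 0.2079 = 0.7921
φ_{22} = 0.2131 / 0.7921 = 0.269

0.269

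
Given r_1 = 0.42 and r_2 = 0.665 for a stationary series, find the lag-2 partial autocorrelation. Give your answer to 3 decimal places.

φ_{22} = (r_2 − r_1²) / (1 − r_1²)
r_1² = (0.42)² = 0.1764
Numerator = 0.665 − 0.1764 = 0.4886; denominator = 1 − 0.1764 = 0.8236
φ_{22} = 0.4886 / 0.8236 = 0.593

0.593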